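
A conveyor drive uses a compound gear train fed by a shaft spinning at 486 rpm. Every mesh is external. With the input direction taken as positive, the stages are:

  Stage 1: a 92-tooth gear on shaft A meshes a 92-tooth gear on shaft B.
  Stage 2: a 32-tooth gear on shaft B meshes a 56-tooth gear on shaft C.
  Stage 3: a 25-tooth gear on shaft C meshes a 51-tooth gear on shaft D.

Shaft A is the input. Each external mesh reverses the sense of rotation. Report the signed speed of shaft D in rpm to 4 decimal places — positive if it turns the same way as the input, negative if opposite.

Stage 1 [92T→92T]: ω = 486.0000×92/92 = 486.0000 rpm, dir flips to −; running = −486.0000
Stage 2 [32T→56T]: ω = 486.0000×32/56 = 277.7143 rpm, dir flips to +; running = +277.7143
Stage 3 [25T→51T]: ω = 277.7143×25/51 = 136.1345 rpm, dir flips to −; running = −136.1345

-136.1345 rpm (opposite to input, |ω| = 136.1345 rpm)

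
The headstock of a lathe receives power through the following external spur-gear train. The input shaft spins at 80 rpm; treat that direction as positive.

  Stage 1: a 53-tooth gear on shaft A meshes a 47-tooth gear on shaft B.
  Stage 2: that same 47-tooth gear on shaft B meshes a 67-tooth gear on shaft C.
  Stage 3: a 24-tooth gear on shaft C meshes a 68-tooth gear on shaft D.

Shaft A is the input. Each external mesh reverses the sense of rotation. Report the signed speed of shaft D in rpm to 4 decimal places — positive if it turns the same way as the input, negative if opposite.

-22.3354 rpm (opposite to input, |ω| = 22.3354 rpm)

Stage 1 [53T→47T]: ω = 80.0000×53/47 = 90.2128 rpm, dir flips to −; running = −90.2128
Stage 2 [47T→67T]: ω = 90.2128×47/67 = 63.2836 rpm, dir flips to +; running = +63.2836
Stage 3 [24T→68T]: ω = 63.2836×24/68 = 22.3354 rpm, dir flips to −; running = −22.3354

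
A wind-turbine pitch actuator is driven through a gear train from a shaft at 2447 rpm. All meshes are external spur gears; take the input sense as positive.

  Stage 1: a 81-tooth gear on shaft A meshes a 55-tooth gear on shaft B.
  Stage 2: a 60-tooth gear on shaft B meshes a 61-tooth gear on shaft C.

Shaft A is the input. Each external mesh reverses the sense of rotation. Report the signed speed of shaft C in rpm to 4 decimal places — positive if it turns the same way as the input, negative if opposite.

Stage 1 [81T→55T]: ω = 2447.0000×81/55 = 3603.7636 rpm, dir flips to −; running = −3603.7636
Stage 2 [60T→61T]: ω = 3603.7636×60/61 = 3544.6855 rpm, dir flips to +; running = +3544.6855

+3544.6855 rpm (same as input, |ω| = 3544.6855 rpm)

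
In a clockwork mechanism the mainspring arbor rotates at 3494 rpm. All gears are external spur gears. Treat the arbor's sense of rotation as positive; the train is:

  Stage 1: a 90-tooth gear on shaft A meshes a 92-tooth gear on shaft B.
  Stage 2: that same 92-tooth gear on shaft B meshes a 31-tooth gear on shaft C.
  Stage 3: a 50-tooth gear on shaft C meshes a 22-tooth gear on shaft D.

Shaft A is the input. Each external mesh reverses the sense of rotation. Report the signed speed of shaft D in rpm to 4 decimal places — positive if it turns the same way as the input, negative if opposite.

-23054.2522 rpm (opposite to input, |ω| = 23054.2522 rpm)

Stage 1 [90T→92T]: ω = 3494.0000×90/92 = 3418.0435 rpm, dir flips to −; running = −3418.0435
Stage 2 [92T→31T]: ω = 3418.0435×92/31 = 10143.8710 rpm, dir flips to +; running = +10143.8710
Stage 3 [50T→22T]: ω = 10143.8710×50/22 = 23054.2522 rpm, dir flips to −; running = −23054.2522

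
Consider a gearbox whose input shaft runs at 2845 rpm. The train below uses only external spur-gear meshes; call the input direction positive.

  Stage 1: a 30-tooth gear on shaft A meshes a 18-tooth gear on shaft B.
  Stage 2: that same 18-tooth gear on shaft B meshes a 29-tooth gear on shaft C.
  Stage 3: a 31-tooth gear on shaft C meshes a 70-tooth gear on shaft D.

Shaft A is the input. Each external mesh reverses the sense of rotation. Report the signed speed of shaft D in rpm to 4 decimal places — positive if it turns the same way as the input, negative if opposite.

-1303.3744 rpm (opposite to input, |ω| = 1303.3744 rpm)

Stage 1 [30T→18T]: ω = 2845.0000×30/18 = 4741.6667 rpm, dir flips to −; running = −4741.6667
Stage 2 [18T→29T]: ω = 4741.6667×18/29 = 2943.1034 rpm, dir flips to +; running = +2943.1034
Stage 3 [31T→70T]: ω = 2943.1034×31/70 = 1303.3744 rpm, dir flips to −; running = −1303.3744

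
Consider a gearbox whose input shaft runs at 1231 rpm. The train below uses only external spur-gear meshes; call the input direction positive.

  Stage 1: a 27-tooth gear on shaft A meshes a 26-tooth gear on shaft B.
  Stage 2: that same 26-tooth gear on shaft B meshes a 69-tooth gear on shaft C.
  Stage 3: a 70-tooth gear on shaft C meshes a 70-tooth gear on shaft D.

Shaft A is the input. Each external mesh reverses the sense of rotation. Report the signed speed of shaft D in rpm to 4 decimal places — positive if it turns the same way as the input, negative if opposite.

Stage 1 [27T→26T]: ω = 1231.0000×27/26 = 1278.3462 rpm, dir flips to −; running = −1278.3462
Stage 2 [26T→69T]: ω = 1278.3462×26/69 = 481.6957 rpm, dir flips to +; running = +481.6957
Stage 3 [70T→70T]: ω = 481.6957×70/70 = 481.6957 rpm, dir flips to −; running = −481.6957

-481.6957 rpm (opposite to input, |ω| = 481.6957 rpm)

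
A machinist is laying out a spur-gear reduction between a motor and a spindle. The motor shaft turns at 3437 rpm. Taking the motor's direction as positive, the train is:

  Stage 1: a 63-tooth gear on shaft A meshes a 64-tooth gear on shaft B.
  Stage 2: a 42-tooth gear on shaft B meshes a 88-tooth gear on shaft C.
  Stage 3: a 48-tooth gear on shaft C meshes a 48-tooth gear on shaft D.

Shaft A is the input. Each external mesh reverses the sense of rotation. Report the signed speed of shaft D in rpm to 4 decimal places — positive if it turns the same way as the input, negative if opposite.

Stage 1 [63T→64T]: ω = 3437.0000×63/64 = 3383.2969 rpm, dir flips to −; running = −3383.2969
Stage 2 [42T→88T]: ω = 3383.2969×42/88 = 1614.7553 rpm, dir flips to +; running = +1614.7553
Stage 3 [48T→48T]: ω = 1614.7553×48/48 = 1614.7553 rpm, dir flips to −; running = −1614.7553

-1614.7553 rpm (opposite to input, |ω| = 1614.7553 rpm)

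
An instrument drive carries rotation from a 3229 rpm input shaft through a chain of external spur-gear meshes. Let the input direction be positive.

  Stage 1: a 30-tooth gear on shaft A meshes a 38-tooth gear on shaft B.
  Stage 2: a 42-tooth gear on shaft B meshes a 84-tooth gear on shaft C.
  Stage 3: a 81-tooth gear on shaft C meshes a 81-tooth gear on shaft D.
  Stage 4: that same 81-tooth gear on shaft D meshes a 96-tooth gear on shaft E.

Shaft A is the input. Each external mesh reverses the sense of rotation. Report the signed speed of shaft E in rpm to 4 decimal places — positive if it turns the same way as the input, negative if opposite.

Stage 1 [30T→38T]: ω = 3229.0000×30/38 = 2549.2105 rpm, dir flips to −; running = −2549.2105
Stage 2 [42T→84T]: ω = 2549.2105×42/84 = 1274.6053 rpm, dir flips to +; running = +1274.6053
Stage 3 [81T→81T]: ω = 1274.6053×81/81 = 1274.6053 rpm, dir flips to −; running = −1274.6053
Stage 4 [81T→96T]: ω = 1274.6053×81/96 = 1075.4482 rpm, dir flips to +; running = +1075.4482

+1075.4482 rpm (same as input, |ω| = 1075.4482 rpm)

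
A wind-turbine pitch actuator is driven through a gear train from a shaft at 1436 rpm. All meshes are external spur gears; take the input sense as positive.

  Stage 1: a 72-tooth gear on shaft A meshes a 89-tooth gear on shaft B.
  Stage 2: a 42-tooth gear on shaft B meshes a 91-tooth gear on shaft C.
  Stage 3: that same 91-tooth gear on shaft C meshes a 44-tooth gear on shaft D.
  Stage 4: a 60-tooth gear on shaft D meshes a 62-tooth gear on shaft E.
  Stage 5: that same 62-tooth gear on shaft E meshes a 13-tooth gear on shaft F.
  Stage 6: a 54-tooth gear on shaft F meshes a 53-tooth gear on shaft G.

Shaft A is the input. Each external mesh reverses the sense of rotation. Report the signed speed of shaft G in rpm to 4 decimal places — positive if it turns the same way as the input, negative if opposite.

Stage 1 [72T→89T]: ω = 1436.0000×72/89 = 1161.7079 rpm, dir flips to −; running = −1161.7079
Stage 2 [42T→91T]: ω = 1161.7079×42/91 = 536.1729 rpm, dir flips to +; running = +536.1729
Stage 3 [91T→44T]: ω = 536.1729×91/44 = 1108.9030 rpm, dir flips to −; running = −1108.9030
Stage 4 [60T→62T]: ω = 1108.9030×60/62 = 1073.1319 rpm, dir flips to +; running = +1073.1319
Stage 5 [62T→13T]: ω = 1073.1319×62/13 = 5118.0137 rpm, dir flips to −; running = −5118.0137
Stage 6 [54T→53T]: ω = 5118.0137×54/53 = 5214.5800 rpm, dir flips to +; running = +5214.5800

+5214.5800 rpm (same as input, |ω| = 5214.5800 rpm)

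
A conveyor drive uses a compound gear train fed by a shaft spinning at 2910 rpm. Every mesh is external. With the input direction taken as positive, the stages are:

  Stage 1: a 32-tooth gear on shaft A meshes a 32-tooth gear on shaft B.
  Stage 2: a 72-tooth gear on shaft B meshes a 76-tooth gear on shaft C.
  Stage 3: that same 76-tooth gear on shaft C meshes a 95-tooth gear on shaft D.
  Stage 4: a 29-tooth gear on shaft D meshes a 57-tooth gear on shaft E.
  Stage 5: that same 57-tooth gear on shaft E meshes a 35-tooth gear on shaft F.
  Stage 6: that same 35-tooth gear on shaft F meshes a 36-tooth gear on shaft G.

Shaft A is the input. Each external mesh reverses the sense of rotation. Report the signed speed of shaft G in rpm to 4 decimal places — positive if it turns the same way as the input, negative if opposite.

Stage 1 [32T→32T]: ω = 2910.0000×32/32 = 2910.0000 rpm, dir flips to −; running = −2910.0000
Stage 2 [72T→76T]: ω = 2910.0000×72/76 = 2756.8421 rpm, dir flips to +; running = +2756.8421
Stage 3 [76T→95T]: ω = 2756.8421×76/95 = 2205.4737 rpm, dir flips to −; running = −2205.4737
Stage 4 [29T→57T]: ω = 2205.4737×29/57 = 1122.0831 rpm, dir flips to +; running = +1122.0831
Stage 5 [57T→35T]: ω = 1122.0831×57/35 = 1827.3925 rpm, dir flips to −; running = −1827.3925
Stage 6 [35T→36T]: ω = 1827.3925×35/36 = 1776.6316 rpm, dir flips to +; running = +1776.6316

+1776.6316 rpm (same as input, |ω| = 1776.6316 rpm)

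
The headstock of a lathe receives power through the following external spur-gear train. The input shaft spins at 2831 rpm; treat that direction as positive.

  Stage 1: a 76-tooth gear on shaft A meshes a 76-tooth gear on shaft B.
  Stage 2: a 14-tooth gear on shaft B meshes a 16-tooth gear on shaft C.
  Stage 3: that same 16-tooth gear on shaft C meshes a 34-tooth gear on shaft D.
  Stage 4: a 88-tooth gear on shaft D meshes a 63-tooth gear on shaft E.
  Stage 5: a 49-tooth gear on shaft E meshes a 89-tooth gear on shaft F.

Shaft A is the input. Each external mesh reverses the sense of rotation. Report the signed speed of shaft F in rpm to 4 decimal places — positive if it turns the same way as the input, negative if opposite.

Stage 1 [76T→76T]: ω = 2831.0000×76/76 = 2831.0000 rpm, dir flips to −; running = −2831.0000
Stage 2 [14T→16T]: ω = 2831.0000×14/16 = 2477.1250 rpm, dir flips to +; running = +2477.1250
Stage 3 [16T→34T]: ω = 2477.1250×16/34 = 1165.7059 rpm, dir flips to −; running = −1165.7059
Stage 4 [88T→63T]: ω = 1165.7059×88/63 = 1628.2876 rpm, dir flips to +; running = +1628.2876
Stage 5 [49T→89T]: ω = 1628.2876×49/89 = 896.4729 rpm, dir flips to −; running = −896.4729

-896.4729 rpm (opposite to input, |ω| = 896.4729 rpm)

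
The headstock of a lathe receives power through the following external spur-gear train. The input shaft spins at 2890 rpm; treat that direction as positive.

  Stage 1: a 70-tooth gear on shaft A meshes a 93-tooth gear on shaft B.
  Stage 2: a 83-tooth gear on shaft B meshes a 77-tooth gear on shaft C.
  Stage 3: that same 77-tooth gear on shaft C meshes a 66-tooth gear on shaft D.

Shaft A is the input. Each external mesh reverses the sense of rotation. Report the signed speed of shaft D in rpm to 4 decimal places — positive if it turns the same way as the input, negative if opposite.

-2735.5653 rpm (opposite to input, |ω| = 2735.5653 rpm)

Stage 1 [70T→93T]: ω = 2890.0000×70/93 = 2175.2688 rpm, dir flips to −; running = −2175.2688
Stage 2 [83T→77T]: ω = 2175.2688×83/77 = 2344.7703 rpm, dir flips to +; running = +2344.7703
Stage 3 [77T→66T]: ω = 2344.7703×77/66 = 2735.5653 rpm, dir flips to −; running = −2735.5653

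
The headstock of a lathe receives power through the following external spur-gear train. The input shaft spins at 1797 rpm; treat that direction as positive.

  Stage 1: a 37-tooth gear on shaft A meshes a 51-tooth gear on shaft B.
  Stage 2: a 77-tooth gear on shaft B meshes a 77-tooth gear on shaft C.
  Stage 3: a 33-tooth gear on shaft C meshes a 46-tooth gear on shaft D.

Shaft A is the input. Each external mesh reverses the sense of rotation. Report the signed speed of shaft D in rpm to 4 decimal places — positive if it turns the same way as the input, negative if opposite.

-935.2673 rpm (opposite to input, |ω| = 935.2673 rpm)

Stage 1 [37T→51T]: ω = 1797.0000×37/51 = 1303.7059 rpm, dir flips to −; running = −1303.7059
Stage 2 [77T→77T]: ω = 1303.7059×77/77 = 1303.7059 rpm, dir flips to +; running = +1303.7059
Stage 3 [33T→46T]: ω = 1303.7059×33/46 = 935.2673 rpm, dir flips to −; running = −935.2673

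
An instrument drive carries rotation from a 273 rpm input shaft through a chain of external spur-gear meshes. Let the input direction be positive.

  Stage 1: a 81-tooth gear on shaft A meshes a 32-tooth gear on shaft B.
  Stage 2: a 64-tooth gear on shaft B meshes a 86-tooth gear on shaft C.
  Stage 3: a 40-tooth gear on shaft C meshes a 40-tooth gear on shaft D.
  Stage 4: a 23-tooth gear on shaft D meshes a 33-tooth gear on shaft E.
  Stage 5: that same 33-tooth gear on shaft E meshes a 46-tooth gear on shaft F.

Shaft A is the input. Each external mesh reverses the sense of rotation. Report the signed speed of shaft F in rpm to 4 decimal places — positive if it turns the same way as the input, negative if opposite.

Stage 1 [81T→32T]: ω = 273.0000×81/32 = 691.0312 rpm, dir flips to −; running = −691.0312
Stage 2 [64T→86T]: ω = 691.0312×64/86 = 514.2558 rpm, dir flips to +; running = +514.2558
Stage 3 [40T→40T]: ω = 514.2558×40/40 = 514.2558 rpm, dir flips to −; running = −514.2558
Stage 4 [23T→33T]: ω = 514.2558×23/33 = 358.4207 rpm, dir flips to +; running = +358.4207
Stage 5 [33T→46T]: ω = 358.4207×33/46 = 257.1279 rpm, dir flips to −; running = −257.1279

-257.1279 rpm (opposite to input, |ω| = 257.1279 rpm)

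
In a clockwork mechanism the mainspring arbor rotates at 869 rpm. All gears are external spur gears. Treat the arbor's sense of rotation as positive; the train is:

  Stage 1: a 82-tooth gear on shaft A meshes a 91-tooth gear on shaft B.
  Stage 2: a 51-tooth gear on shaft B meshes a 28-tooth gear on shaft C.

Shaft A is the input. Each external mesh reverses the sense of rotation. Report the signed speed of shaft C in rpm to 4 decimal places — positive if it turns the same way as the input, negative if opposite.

+1426.2786 rpm (same as input, |ω| = 1426.2786 rpm)

Stage 1 [82T→91T]: ω = 869.0000×82/91 = 783.0549 rpm, dir flips to −; running = −783.0549
Stage 2 [51T→28T]: ω = 783.0549×51/28 = 1426.2786 rpm, dir flips to +; running = +1426.2786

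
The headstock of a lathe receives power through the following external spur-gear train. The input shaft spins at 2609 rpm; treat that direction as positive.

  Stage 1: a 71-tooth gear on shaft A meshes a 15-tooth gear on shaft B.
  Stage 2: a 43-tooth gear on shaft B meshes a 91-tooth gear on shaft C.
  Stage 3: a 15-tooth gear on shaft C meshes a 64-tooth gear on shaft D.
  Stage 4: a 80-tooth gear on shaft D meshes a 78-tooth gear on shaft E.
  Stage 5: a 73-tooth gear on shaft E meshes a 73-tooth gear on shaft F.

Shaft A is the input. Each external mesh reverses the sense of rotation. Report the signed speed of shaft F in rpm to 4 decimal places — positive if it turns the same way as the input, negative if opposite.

Stage 1 [71T→15T]: ω = 2609.0000×71/15 = 12349.2667 rpm, dir flips to −; running = −12349.2667
Stage 2 [43T→91T]: ω = 12349.2667×43/91 = 5835.3678 rpm, dir flips to +; running = +5835.3678
Stage 3 [15T→64T]: ω = 5835.3678×15/64 = 1367.6643 rpm, dir flips to −; running = −1367.6643
Stage 4 [80T→78T]: ω = 1367.6643×80/78 = 1402.7326 rpm, dir flips to +; running = +1402.7326
Stage 5 [73T→73T]: ω = 1402.7326×73/73 = 1402.7326 rpm, dir flips to −; running = −1402.7326

-1402.7326 rpm (opposite to input, |ω| = 1402.7326 rpm)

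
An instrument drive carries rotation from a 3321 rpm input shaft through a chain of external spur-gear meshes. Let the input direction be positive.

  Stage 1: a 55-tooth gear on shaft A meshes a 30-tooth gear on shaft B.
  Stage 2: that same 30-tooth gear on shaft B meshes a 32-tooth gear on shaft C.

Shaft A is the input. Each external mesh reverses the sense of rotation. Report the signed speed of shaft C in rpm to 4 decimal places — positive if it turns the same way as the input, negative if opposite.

+5707.9688 rpm (same as input, |ω| = 5707.9688 rpm)

Stage 1 [55T→30T]: ω = 3321.0000×55/30 = 6088.5000 rpm, dir flips to −; running = −6088.5000
Stage 2 [30T→32T]: ω = 6088.5000×30/32 = 5707.9688 rpm, dir flips to +; running = +5707.9688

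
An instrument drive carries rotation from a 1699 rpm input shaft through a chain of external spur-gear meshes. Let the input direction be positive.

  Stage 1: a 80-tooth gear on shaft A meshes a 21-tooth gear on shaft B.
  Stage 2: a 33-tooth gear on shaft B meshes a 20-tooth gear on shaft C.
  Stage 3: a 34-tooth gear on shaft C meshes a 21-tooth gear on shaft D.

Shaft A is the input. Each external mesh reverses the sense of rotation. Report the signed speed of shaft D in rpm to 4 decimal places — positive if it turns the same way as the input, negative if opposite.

Stage 1 [80T→21T]: ω = 1699.0000×80/21 = 6472.3810 rpm, dir flips to −; running = −6472.3810
Stage 2 [33T→20T]: ω = 6472.3810×33/20 = 10679.4286 rpm, dir flips to +; running = +10679.4286
Stage 3 [34T→21T]: ω = 10679.4286×34/21 = 17290.5034 rpm, dir flips to −; running = −17290.5034

-17290.5034 rpm (opposite to input, |ω| = 17290.5034 rpm)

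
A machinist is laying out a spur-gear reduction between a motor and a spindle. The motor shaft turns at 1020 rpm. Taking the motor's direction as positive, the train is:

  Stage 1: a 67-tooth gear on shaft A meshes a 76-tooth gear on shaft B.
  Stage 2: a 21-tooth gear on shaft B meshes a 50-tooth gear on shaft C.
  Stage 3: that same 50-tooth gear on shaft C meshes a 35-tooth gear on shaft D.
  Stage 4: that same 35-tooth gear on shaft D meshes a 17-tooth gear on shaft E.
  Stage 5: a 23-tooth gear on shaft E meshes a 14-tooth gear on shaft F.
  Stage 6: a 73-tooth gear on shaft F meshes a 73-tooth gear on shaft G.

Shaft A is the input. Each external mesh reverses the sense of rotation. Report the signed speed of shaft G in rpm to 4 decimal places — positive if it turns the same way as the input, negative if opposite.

Stage 1 [67T→76T]: ω = 1020.0000×67/76 = 899.2105 rpm, dir flips to −; running = −899.2105
Stage 2 [21T→50T]: ω = 899.2105×21/50 = 377.6684 rpm, dir flips to +; running = +377.6684
Stage 3 [50T→35T]: ω = 377.6684×50/35 = 539.5263 rpm, dir flips to −; running = −539.5263
Stage 4 [35T→17T]: ω = 539.5263×35/17 = 1110.7895 rpm, dir flips to +; running = +1110.7895
Stage 5 [23T→14T]: ω = 1110.7895×23/14 = 1824.8684 rpm, dir flips to −; running = −1824.8684
Stage 6 [73T→73T]: ω = 1824.8684×73/73 = 1824.8684 rpm, dir flips to +; running = +1824.8684

+1824.8684 rpm (same as input, |ω| = 1824.8684 rpm)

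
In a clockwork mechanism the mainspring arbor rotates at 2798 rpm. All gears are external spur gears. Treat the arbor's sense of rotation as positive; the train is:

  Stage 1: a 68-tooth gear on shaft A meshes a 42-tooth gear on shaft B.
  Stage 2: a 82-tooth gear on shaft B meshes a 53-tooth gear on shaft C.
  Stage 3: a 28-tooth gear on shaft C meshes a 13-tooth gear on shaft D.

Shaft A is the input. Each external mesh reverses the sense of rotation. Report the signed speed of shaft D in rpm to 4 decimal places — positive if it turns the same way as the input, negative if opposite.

-15095.9342 rpm (opposite to input, |ω| = 15095.9342 rpm)

Stage 1 [68T→42T]: ω = 2798.0000×68/42 = 4530.0952 rpm, dir flips to −; running = −4530.0952
Stage 2 [82T→53T]: ω = 4530.0952×82/53 = 7008.8266 rpm, dir flips to +; running = +7008.8266
Stage 3 [28T→13T]: ω = 7008.8266×28/13 = 15095.9342 rpm, dir flips to −; running = −15095.9342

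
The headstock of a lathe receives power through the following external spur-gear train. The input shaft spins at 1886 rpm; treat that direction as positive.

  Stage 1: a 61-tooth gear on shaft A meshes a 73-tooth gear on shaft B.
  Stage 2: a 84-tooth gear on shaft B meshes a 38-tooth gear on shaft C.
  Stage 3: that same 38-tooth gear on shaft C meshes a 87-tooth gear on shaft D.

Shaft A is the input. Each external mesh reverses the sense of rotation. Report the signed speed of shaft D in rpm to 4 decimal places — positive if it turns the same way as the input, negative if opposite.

-1521.6287 rpm (opposite to input, |ω| = 1521.6287 rpm)

Stage 1 [61T→73T]: ω = 1886.0000×61/73 = 1575.9726 rpm, dir flips to −; running = −1575.9726
Stage 2 [84T→38T]: ω = 1575.9726×84/38 = 3483.7289 rpm, dir flips to +; running = +3483.7289
Stage 3 [38T→87T]: ω = 3483.7289×38/87 = 1521.6287 rpm, dir flips to −; running = −1521.6287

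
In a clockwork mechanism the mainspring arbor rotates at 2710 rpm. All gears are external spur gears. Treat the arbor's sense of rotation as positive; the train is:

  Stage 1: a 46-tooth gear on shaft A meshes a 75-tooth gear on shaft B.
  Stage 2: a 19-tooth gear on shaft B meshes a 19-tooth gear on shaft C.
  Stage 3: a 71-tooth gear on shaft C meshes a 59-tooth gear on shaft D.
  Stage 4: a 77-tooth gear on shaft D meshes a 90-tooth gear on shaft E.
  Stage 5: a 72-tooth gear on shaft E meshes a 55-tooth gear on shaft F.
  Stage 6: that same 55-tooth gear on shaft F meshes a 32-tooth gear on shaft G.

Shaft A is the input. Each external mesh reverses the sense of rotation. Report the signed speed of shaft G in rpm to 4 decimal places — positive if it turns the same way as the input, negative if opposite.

Stage 1 [46T→75T]: ω = 2710.0000×46/75 = 1662.1333 rpm, dir flips to −; running = −1662.1333
Stage 2 [19T→19T]: ω = 1662.1333×19/19 = 1662.1333 rpm, dir flips to +; running = +1662.1333
Stage 3 [71T→59T]: ω = 1662.1333×71/59 = 2000.1944 rpm, dir flips to −; running = −2000.1944
Stage 4 [77T→90T]: ω = 2000.1944×77/90 = 1711.2774 rpm, dir flips to +; running = +1711.2774
Stage 5 [72T→55T]: ω = 1711.2774×72/55 = 2240.2177 rpm, dir flips to −; running = −2240.2177
Stage 6 [55T→32T]: ω = 2240.2177×55/32 = 3850.3741 rpm, dir flips to +; running = +3850.3741

+3850.3741 rpm (same as input, |ω| = 3850.3741 rpm)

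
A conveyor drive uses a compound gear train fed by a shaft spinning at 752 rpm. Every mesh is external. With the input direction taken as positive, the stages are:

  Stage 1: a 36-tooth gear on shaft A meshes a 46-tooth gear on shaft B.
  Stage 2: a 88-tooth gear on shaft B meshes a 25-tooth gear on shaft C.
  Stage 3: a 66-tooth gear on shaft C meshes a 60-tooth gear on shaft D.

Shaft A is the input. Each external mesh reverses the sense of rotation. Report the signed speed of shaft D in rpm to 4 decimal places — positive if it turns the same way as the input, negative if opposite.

-2278.7562 rpm (opposite to input, |ω| = 2278.7562 rpm)

Stage 1 [36T→46T]: ω = 752.0000×36/46 = 588.5217 rpm, dir flips to −; running = −588.5217
Stage 2 [88T→25T]: ω = 588.5217×88/25 = 2071.5965 rpm, dir flips to +; running = +2071.5965
Stage 3 [66T→60T]: ω = 2071.5965×66/60 = 2278.7562 rpm, dir flips to −; running = −2278.7562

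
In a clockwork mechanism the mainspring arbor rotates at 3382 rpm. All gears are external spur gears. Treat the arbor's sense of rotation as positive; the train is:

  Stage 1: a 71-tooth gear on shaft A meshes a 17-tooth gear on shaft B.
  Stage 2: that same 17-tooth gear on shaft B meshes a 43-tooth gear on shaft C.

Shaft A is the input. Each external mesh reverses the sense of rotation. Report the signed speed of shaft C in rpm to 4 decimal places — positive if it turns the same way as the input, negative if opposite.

Stage 1 [71T→17T]: ω = 3382.0000×71/17 = 14124.8235 rpm, dir flips to −; running = −14124.8235
Stage 2 [17T→43T]: ω = 14124.8235×17/43 = 5584.2326 rpm, dir flips to +; running = +5584.2326

+5584.2326 rpm (same as input, |ω| = 5584.2326 rpm)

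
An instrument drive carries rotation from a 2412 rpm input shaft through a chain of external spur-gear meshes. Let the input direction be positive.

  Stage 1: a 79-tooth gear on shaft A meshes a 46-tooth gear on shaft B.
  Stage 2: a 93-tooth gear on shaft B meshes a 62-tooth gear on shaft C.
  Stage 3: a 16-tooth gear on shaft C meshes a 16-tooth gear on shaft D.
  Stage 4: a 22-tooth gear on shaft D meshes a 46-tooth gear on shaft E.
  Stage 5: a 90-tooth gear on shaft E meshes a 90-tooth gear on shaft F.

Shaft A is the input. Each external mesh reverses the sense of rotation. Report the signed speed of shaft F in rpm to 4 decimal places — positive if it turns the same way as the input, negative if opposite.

-2971.6843 rpm (opposite to input, |ω| = 2971.6843 rpm)

Stage 1 [79T→46T]: ω = 2412.0000×79/46 = 4142.3478 rpm, dir flips to −; running = −4142.3478
Stage 2 [93T→62T]: ω = 4142.3478×93/62 = 6213.5217 rpm, dir flips to +; running = +6213.5217
Stage 3 [16T→16T]: ω = 6213.5217×16/16 = 6213.5217 rpm, dir flips to −; running = −6213.5217
Stage 4 [22T→46T]: ω = 6213.5217×22/46 = 2971.6843 rpm, dir flips to +; running = +2971.6843
Stage 5 [90T→90T]: ω = 2971.6843×90/90 = 2971.6843 rpm, dir flips to −; running = −2971.6843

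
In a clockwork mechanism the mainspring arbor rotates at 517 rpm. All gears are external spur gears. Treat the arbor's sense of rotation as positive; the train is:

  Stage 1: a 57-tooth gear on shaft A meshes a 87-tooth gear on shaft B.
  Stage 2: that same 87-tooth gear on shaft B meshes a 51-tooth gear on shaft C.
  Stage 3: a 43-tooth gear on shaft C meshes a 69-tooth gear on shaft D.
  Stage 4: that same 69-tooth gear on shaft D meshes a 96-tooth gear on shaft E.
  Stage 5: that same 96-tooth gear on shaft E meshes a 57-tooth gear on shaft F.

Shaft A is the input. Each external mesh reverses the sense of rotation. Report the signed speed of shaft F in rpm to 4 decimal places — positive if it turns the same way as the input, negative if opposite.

Stage 1 [57T→87T]: ω = 517.0000×57/87 = 338.7241 rpm, dir flips to −; running = −338.7241
Stage 2 [87T→51T]: ω = 338.7241×87/51 = 577.8235 rpm, dir flips to +; running = +577.8235
Stage 3 [43T→69T]: ω = 577.8235×43/69 = 360.0929 rpm, dir flips to −; running = −360.0929
Stage 4 [69T→96T]: ω = 360.0929×69/96 = 258.8168 rpm, dir flips to +; running = +258.8168
Stage 5 [96T→57T]: ω = 258.8168×96/57 = 435.9020 rpm, dir flips to −; running = −435.9020

-435.9020 rpm (opposite to input, |ω| = 435.9020 rpm)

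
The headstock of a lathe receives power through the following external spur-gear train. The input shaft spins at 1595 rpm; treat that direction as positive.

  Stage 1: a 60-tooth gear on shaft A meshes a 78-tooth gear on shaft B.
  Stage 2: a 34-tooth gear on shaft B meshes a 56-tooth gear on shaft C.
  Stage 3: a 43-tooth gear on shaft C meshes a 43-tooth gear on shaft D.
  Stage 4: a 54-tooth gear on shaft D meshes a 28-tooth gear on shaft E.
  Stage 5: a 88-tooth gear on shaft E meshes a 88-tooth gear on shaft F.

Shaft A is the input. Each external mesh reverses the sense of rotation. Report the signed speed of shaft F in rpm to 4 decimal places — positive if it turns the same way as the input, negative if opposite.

Stage 1 [60T→78T]: ω = 1595.0000×60/78 = 1226.9231 rpm, dir flips to −; running = −1226.9231
Stage 2 [34T→56T]: ω = 1226.9231×34/56 = 744.9176 rpm, dir flips to +; running = +744.9176
Stage 3 [43T→43T]: ω = 744.9176×43/43 = 744.9176 rpm, dir flips to −; running = −744.9176
Stage 4 [54T→28T]: ω = 744.9176×54/28 = 1436.6268 rpm, dir flips to +; running = +1436.6268
Stage 5 [88T→88T]: ω = 1436.6268×88/88 = 1436.6268 rpm, dir flips to −; running = −1436.6268

-1436.6268 rpm (opposite to input, |ω| = 1436.6268 rpm)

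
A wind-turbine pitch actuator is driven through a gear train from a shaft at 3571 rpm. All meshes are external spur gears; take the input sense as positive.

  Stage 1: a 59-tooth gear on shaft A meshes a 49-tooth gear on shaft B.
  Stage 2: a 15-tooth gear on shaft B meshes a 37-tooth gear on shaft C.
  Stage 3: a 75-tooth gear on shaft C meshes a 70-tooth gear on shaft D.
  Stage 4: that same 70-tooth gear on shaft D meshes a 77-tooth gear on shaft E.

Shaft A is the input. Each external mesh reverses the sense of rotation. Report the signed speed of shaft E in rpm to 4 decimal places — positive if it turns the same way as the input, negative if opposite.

Stage 1 [59T→49T]: ω = 3571.0000×59/49 = 4299.7755 rpm, dir flips to −; running = −4299.7755
Stage 2 [15T→37T]: ω = 4299.7755×15/37 = 1743.1522 rpm, dir flips to +; running = +1743.1522
Stage 3 [75T→70T]: ω = 1743.1522×75/70 = 1867.6631 rpm, dir flips to −; running = −1867.6631
Stage 4 [70T→77T]: ω = 1867.6631×70/77 = 1697.8756 rpm, dir flips to +; running = +1697.8756

+1697.8756 rpm (same as input, |ω| = 1697.8756 rpm)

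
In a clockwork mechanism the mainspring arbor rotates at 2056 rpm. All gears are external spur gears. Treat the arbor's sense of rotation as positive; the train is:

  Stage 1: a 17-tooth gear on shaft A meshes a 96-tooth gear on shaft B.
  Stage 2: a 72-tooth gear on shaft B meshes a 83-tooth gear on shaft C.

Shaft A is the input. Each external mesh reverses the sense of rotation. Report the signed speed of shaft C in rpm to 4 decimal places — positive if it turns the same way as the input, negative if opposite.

+315.8313 rpm (same as input, |ω| = 315.8313 rpm)

Stage 1 [17T→96T]: ω = 2056.0000×17/96 = 364.0833 rpm, dir flips to −; running = −364.0833
Stage 2 [72T→83T]: ω = 364.0833×72/83 = 315.8313 rpm, dir flips to +; running = +315.8313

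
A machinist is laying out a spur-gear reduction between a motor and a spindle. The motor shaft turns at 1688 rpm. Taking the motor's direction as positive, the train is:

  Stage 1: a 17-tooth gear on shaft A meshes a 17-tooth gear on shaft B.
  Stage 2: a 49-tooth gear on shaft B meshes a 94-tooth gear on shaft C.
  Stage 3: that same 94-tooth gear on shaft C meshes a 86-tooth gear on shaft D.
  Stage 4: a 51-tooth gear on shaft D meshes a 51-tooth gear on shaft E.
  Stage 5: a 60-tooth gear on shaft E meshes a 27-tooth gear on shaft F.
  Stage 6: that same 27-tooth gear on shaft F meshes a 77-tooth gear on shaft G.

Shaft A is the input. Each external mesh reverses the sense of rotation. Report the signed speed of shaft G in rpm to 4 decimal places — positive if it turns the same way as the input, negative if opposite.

+749.4292 rpm (same as input, |ω| = 749.4292 rpm)

Stage 1 [17T→17T]: ω = 1688.0000×17/17 = 1688.0000 rpm, dir flips to −; running = −1688.0000
Stage 2 [49T→94T]: ω = 1688.0000×49/94 = 879.9149 rpm, dir flips to +; running = +879.9149
Stage 3 [94T→86T]: ω = 879.9149×94/86 = 961.7674 rpm, dir flips to −; running = −961.7674
Stage 4 [51T→51T]: ω = 961.7674×51/51 = 961.7674 rpm, dir flips to +; running = +961.7674
Stage 5 [60T→27T]: ω = 961.7674×60/27 = 2137.2610 rpm, dir flips to −; running = −2137.2610
Stage 6 [27T→77T]: ω = 2137.2610×27/77 = 749.4292 rpm, dir flips to +; running = +749.4292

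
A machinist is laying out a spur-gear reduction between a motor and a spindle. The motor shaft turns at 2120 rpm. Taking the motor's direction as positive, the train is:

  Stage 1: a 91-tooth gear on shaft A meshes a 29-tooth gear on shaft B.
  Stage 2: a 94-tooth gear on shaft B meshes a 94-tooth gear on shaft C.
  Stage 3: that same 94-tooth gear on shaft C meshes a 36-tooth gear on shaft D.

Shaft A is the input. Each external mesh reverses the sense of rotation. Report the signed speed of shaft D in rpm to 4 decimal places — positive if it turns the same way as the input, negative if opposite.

-17370.1916 rpm (opposite to input, |ω| = 17370.1916 rpm)

Stage 1 [91T→29T]: ω = 2120.0000×91/29 = 6652.4138 rpm, dir flips to −; running = −6652.4138
Stage 2 [94T→94T]: ω = 6652.4138×94/94 = 6652.4138 rpm, dir flips to +; running = +6652.4138
Stage 3 [94T→36T]: ω = 6652.4138×94/36 = 17370.1916 rpm, dir flips to −; running = −17370.1916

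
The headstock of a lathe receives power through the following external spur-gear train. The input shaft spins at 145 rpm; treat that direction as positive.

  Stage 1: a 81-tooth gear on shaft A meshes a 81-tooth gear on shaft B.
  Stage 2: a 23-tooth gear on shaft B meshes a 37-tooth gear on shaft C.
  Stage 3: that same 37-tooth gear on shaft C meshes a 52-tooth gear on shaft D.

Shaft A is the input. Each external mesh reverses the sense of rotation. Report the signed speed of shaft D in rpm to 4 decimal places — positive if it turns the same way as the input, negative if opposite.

Stage 1 [81T→81T]: ω = 145.0000×81/81 = 145.0000 rpm, dir flips to −; running = −145.0000
Stage 2 [23T→37T]: ω = 145.0000×23/37 = 90.1351 rpm, dir flips to +; running = +90.1351
Stage 3 [37T→52T]: ω = 90.1351×37/52 = 64.1346 rpm, dir flips to −; running = −64.1346

-64.1346 rpm (opposite to input, |ω| = 64.1346 rpm)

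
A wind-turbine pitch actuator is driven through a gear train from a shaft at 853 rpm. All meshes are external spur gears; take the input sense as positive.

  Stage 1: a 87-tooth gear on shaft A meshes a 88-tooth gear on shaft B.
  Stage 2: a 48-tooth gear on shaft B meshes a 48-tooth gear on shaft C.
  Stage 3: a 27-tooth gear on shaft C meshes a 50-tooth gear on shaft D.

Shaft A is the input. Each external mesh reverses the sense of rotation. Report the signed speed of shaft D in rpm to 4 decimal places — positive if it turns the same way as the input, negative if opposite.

-455.3857 rpm (opposite to input, |ω| = 455.3857 rpm)

Stage 1 [87T→88T]: ω = 853.0000×87/88 = 843.3068 rpm, dir flips to −; running = −843.3068
Stage 2 [48T→48T]: ω = 843.3068×48/48 = 843.3068 rpm, dir flips to +; running = +843.3068
Stage 3 [27T→50T]: ω = 843.3068×27/50 = 455.3857 rpm, dir flips to −; running = −455.3857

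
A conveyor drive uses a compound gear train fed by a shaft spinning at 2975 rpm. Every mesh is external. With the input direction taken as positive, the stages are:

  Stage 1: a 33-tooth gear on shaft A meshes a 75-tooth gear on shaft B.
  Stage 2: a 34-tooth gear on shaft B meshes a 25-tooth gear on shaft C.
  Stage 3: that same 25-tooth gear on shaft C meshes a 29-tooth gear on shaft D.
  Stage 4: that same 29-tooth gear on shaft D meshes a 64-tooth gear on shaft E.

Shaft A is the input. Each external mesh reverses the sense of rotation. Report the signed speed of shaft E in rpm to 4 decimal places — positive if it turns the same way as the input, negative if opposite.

+695.4062 rpm (same as input, |ω| = 695.4062 rpm)

Stage 1 [33T→75T]: ω = 2975.0000×33/75 = 1309.0000 rpm, dir flips to −; running = −1309.0000
Stage 2 [34T→25T]: ω = 1309.0000×34/25 = 1780.2400 rpm, dir flips to +; running = +1780.2400
Stage 3 [25T→29T]: ω = 1780.2400×25/29 = 1534.6897 rpm, dir flips to −; running = −1534.6897
Stage 4 [29T→64T]: ω = 1534.6897×29/64 = 695.4062 rpm, dir flips to +; running = +695.4062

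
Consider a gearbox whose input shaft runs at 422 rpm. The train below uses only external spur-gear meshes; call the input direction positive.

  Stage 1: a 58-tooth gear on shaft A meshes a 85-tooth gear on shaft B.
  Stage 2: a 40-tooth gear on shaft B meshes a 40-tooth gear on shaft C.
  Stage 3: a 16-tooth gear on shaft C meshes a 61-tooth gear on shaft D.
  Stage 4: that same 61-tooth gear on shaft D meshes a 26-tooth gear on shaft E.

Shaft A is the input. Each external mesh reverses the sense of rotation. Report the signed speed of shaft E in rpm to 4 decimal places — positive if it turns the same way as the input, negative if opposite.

Stage 1 [58T→85T]: ω = 422.0000×58/85 = 287.9529 rpm, dir flips to −; running = −287.9529
Stage 2 [40T→40T]: ω = 287.9529×40/40 = 287.9529 rpm, dir flips to +; running = +287.9529
Stage 3 [16T→61T]: ω = 287.9529×16/61 = 75.5286 rpm, dir flips to −; running = −75.5286
Stage 4 [61T→26T]: ω = 75.5286×61/26 = 177.2018 rpm, dir flips to +; running = +177.2018

+177.2018 rpm (same as input, |ω| = 177.2018 rpm)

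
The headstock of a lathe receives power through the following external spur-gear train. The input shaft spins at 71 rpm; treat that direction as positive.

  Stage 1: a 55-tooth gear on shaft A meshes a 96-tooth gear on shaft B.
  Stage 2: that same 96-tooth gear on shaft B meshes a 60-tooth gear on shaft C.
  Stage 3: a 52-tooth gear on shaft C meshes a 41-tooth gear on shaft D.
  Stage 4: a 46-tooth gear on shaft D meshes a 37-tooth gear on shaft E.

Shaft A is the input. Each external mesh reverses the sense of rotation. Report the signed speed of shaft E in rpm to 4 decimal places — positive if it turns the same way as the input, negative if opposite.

Stage 1 [55T→96T]: ω = 71.0000×55/96 = 40.6771 rpm, dir flips to −; running = −40.6771
Stage 2 [96T→60T]: ω = 40.6771×96/60 = 65.0833 rpm, dir flips to +; running = +65.0833
Stage 3 [52T→41T]: ω = 65.0833×52/41 = 82.5447 rpm, dir flips to −; running = −82.5447
Stage 4 [46T→37T]: ω = 82.5447×46/37 = 102.6232 rpm, dir flips to +; running = +102.6232

+102.6232 rpm (same as input, |ω| = 102.6232 rpm)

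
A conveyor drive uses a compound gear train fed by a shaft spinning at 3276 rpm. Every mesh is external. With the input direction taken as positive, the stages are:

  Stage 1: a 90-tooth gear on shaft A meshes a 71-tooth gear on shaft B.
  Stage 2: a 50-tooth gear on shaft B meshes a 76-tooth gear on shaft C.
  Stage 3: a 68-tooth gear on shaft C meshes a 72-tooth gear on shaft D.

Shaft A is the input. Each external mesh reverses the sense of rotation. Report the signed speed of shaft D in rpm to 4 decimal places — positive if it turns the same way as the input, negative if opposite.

Stage 1 [90T→71T]: ω = 3276.0000×90/71 = 4152.6761 rpm, dir flips to −; running = −4152.6761
Stage 2 [50T→76T]: ω = 4152.6761×50/76 = 2732.0237 rpm, dir flips to +; running = +2732.0237
Stage 3 [68T→72T]: ω = 2732.0237×68/72 = 2580.2446 rpm, dir flips to −; running = −2580.2446

-2580.2446 rpm (opposite to input, |ω| = 2580.2446 rpm)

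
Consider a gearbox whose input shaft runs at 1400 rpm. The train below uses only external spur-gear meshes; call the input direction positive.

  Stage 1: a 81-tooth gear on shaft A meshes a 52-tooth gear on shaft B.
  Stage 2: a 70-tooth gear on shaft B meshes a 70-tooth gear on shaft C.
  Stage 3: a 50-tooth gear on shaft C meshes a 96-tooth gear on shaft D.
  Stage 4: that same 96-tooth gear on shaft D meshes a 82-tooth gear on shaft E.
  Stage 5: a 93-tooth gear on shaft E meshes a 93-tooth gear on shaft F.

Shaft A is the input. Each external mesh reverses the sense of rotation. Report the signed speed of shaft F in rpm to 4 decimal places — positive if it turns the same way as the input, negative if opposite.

Stage 1 [81T→52T]: ω = 1400.0000×81/52 = 2180.7692 rpm, dir flips to −; running = −2180.7692
Stage 2 [70T→70T]: ω = 2180.7692×70/70 = 2180.7692 rpm, dir flips to +; running = +2180.7692
Stage 3 [50T→96T]: ω = 2180.7692×50/96 = 1135.8173 rpm, dir flips to −; running = −1135.8173
Stage 4 [96T→82T]: ω = 1135.8173×96/82 = 1329.7373 rpm, dir flips to +; running = +1329.7373
Stage 5 [93T→93T]: ω = 1329.7373×93/93 = 1329.7373 rpm, dir flips to −; running = −1329.7373

-1329.7373 rpm (opposite to input, |ω| = 1329.7373 rpm)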